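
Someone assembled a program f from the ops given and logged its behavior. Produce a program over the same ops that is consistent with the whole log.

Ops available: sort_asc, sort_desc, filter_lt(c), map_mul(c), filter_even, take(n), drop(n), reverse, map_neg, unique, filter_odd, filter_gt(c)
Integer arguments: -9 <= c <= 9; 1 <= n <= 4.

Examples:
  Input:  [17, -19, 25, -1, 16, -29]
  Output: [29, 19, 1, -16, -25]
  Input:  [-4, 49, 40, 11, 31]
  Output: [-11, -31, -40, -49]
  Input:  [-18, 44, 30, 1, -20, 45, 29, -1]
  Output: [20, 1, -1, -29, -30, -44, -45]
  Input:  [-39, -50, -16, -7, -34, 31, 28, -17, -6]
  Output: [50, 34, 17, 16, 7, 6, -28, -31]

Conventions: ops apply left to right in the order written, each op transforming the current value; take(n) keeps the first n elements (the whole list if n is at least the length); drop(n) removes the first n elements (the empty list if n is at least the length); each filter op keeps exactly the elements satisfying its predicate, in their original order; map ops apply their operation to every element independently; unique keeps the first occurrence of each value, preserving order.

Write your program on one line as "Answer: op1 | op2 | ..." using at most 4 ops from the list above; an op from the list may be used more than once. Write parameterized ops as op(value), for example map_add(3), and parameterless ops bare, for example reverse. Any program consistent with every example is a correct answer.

drop(1) | sort_desc | sort_asc | map_neg

Check, running the answer program on each example:
  [17, -19, 25, -1, 16, -29] -> [-19, 25, -1, 16, -29] -> [25, 16, -1, -19, -29] -> [-29, -19, -1, 16, 25] -> [29, 19, 1, -16, -25]
  [-4, 49, 40, 11, 31] -> [49, 40, 11, 31] -> [49, 40, 31, 11] -> [11, 31, 40, 49] -> [-11, -31, -40, -49]
  [-18, 44, 30, 1, -20, 45, 29, -1] -> [44, 30, 1, -20, 45, 29, -1] -> [45, 44, 30, 29, 1, -1, -20] -> [-20, -1, 1, 29, 30, 44, 45] -> [20, 1, -1, -29, -30, -44, -45]
  [-39, -50, -16, -7, -34, 31, 28, -17, -6] -> [-50, -16, -7, -34, 31, 28, -17, -6] -> [31, 28, -6, -7, -16, -17, -34, -50] -> [-50, -34, -17, -16, -7, -6, 28, 31] -> [50, 34, 17, 16, 7, 6, -28, -31]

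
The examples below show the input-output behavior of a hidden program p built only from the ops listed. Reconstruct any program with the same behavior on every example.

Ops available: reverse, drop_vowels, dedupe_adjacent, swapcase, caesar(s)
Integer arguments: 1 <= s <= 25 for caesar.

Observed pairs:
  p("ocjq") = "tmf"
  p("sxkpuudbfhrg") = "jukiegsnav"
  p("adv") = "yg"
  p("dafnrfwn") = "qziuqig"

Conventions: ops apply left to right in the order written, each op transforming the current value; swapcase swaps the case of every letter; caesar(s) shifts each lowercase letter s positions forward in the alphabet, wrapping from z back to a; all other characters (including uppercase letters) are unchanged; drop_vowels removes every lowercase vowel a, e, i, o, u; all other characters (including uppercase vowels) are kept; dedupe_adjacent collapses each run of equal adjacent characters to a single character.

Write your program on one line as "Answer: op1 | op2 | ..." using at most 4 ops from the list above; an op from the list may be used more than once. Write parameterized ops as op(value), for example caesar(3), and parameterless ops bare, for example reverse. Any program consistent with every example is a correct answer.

reverse | dedupe_adjacent | drop_vowels | caesar(3)

Check, running the answer program on each example:
  "ocjq" -> "qjco" -> "qjco" -> "qjc" -> "tmf"
  "sxkpuudbfhrg" -> "grhfbduupkxs" -> "grhfbdupkxs" -> "grhfbdpkxs" -> "jukiegsnav"
  "adv" -> "vda" -> "vda" -> "vd" -> "yg"
  "dafnrfwn" -> "nwfrnfad" -> "nwfrnfad" -> "nwfrnfd" -> "qziuqig"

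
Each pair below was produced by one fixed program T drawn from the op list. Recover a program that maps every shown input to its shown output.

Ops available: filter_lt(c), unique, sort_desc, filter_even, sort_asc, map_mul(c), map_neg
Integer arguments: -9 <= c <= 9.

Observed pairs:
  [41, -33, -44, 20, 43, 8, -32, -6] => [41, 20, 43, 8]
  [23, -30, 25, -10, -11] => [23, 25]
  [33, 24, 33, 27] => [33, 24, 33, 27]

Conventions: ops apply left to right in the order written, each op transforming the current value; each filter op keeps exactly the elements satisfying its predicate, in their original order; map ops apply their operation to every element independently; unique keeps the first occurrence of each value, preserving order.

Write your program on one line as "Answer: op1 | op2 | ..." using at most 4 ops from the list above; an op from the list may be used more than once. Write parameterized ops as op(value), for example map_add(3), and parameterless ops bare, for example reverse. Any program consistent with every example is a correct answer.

map_neg | filter_lt(4) | map_neg

Check, running the answer program on each example:
  [41, -33, -44, 20, 43, 8, -32, -6] -> [-41, 33, 44, -20, -43, -8, 32, 6] -> [-41, -20, -43, -8] -> [41, 20, 43, 8]
  [23, -30, 25, -10, -11] -> [-23, 30, -25, 10, 11] -> [-23, -25] -> [23, 25]
  [33, 24, 33, 27] -> [-33, -24, -33, -27] -> [-33, -24, -33, -27] -> [33, 24, 33, 27]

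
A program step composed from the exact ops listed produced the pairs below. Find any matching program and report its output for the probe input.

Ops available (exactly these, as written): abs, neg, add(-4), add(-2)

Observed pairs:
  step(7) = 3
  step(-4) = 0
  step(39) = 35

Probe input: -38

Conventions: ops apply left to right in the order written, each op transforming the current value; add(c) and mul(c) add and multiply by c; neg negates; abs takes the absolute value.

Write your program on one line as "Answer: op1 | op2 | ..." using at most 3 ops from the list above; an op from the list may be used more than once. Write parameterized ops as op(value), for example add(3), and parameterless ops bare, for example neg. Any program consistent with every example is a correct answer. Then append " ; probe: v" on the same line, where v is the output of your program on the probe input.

abs | add(-4) ; probe: 34

Check, running the answer program on each example:
  7 -> 7 -> 3
  -4 -> 4 -> 0
  39 -> 39 -> 35
  probe: -38 -> 38 -> 34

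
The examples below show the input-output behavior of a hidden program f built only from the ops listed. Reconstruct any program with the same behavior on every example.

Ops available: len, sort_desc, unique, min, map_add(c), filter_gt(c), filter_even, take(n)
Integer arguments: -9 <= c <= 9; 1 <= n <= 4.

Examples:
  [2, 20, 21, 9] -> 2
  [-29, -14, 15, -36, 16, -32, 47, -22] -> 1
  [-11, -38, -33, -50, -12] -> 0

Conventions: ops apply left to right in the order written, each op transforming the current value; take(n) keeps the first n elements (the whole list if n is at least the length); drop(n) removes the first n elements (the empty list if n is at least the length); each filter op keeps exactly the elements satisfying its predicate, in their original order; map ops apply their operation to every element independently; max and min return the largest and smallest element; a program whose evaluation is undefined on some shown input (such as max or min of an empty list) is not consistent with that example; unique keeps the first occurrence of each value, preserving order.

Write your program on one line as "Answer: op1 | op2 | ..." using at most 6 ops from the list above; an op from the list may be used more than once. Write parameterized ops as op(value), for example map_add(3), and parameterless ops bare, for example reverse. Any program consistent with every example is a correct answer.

filter_gt(-9) | map_add(-4) | take(2) | filter_even | map_add(-4) | len

Check, running the answer program on each example:
  [2, 20, 21, 9] -> [2, 20, 21, 9] -> [-2, 16, 17, 5] -> [-2, 16] -> [-2, 16] -> [-6, 12] -> 2
  [-29, -14, 15, -36, 16, -32, 47, -22] -> [15, 16, 47] -> [11, 12, 43] -> [11, 12] -> [12] -> [8] -> 1
  [-11, -38, -33, -50, -12] -> [] -> [] -> [] -> [] -> [] -> 0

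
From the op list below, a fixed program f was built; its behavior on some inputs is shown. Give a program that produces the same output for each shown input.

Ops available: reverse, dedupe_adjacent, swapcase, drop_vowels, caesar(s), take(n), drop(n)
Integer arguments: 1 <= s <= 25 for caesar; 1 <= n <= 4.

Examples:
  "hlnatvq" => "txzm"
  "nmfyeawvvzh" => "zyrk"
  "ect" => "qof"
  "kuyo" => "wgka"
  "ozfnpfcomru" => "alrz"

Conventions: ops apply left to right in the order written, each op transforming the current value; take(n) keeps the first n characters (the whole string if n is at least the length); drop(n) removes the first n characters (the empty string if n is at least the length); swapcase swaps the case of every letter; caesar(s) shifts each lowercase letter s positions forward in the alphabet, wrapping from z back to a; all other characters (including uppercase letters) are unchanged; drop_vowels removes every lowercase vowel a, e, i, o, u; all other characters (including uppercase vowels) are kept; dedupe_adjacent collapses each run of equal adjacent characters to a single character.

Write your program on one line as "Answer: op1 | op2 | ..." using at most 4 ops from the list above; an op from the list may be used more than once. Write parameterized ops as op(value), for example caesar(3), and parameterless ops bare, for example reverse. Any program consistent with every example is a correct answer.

dedupe_adjacent | caesar(12) | take(4)

Check, running the answer program on each example:
  "hlnatvq" -> "hlnatvq" -> "txzmfhc" -> "txzm"
  "nmfyeawvvzh" -> "nmfyeawvzh" -> "zyrkqmihlt" -> "zyrk"
  "ect" -> "ect" -> "qof" -> "qof"
  "kuyo" -> "kuyo" -> "wgka" -> "wgka"
  "ozfnpfcomru" -> "ozfnpfcomru" -> "alrzbroaydg" -> "alrz"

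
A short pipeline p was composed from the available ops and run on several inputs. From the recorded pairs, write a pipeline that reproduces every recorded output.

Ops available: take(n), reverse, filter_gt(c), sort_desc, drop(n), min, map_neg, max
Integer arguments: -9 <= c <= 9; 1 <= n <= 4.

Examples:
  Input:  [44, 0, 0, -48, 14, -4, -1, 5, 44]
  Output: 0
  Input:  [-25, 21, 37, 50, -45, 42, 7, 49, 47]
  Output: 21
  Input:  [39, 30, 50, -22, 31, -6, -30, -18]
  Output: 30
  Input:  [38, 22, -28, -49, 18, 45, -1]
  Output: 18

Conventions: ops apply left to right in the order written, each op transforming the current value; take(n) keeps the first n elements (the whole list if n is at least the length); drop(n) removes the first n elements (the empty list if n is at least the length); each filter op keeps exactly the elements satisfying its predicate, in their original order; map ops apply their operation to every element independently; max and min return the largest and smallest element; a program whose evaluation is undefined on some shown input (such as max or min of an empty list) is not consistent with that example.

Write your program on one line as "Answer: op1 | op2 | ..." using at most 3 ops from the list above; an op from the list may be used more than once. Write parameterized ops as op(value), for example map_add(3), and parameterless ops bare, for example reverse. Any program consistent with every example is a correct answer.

filter_gt(-8) | take(3) | min

Check, running the answer program on each example:
  [44, 0, 0, -48, 14, -4, -1, 5, 44] -> [44, 0, 0, 14, -4, -1, 5, 44] -> [44, 0, 0] -> 0
  [-25, 21, 37, 50, -45, 42, 7, 49, 47] -> [21, 37, 50, 42, 7, 49, 47] -> [21, 37, 50] -> 21
  [39, 30, 50, -22, 31, -6, -30, -18] -> [39, 30, 50, 31, -6] -> [39, 30, 50] -> 30
  [38, 22, -28, -49, 18, 45, -1] -> [38, 22, 18, 45, -1] -> [38, 22, 18] -> 18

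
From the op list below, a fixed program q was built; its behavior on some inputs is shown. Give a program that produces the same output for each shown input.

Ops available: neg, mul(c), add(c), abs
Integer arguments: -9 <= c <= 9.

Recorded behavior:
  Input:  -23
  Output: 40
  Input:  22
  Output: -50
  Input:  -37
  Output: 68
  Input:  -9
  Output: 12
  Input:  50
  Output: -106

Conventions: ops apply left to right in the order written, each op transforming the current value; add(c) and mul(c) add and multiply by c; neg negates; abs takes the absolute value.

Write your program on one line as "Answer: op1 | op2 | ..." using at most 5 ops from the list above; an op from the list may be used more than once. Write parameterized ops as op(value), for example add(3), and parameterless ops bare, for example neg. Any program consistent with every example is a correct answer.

neg | mul(-2) | add(6) | neg

Check, running the answer program on each example:
  -23 -> 23 -> -46 -> -40 -> 40
  22 -> -22 -> 44 -> 50 -> -50
  -37 -> 37 -> -74 -> -68 -> 68
  -9 -> 9 -> -18 -> -12 -> 12
  50 -> -50 -> 100 -> 106 -> -106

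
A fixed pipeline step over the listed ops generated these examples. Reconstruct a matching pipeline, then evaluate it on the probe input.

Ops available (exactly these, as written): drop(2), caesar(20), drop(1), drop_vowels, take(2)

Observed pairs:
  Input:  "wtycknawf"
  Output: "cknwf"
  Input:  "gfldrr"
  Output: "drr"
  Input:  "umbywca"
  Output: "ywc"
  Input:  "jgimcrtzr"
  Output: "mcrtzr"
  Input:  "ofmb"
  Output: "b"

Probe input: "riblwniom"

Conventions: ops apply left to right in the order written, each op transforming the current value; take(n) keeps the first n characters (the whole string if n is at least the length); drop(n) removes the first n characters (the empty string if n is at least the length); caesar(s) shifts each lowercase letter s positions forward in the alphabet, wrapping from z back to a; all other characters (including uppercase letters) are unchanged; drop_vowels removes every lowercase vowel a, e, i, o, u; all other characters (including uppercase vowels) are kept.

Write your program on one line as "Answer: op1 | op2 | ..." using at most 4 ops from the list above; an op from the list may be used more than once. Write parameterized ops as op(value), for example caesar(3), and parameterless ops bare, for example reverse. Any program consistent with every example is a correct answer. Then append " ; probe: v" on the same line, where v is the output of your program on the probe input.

drop(1) | drop(2) | drop_vowels ; probe: "lwnm"

Check, running the answer program on each example:
  "wtycknawf" -> "tycknawf" -> "cknawf" -> "cknwf"
  "gfldrr" -> "fldrr" -> "drr" -> "drr"
  "umbywca" -> "mbywca" -> "ywca" -> "ywc"
  "jgimcrtzr" -> "gimcrtzr" -> "mcrtzr" -> "mcrtzr"
  "ofmb" -> "fmb" -> "b" -> "b"
  probe: "riblwniom" -> "iblwniom" -> "lwniom" -> "lwnm"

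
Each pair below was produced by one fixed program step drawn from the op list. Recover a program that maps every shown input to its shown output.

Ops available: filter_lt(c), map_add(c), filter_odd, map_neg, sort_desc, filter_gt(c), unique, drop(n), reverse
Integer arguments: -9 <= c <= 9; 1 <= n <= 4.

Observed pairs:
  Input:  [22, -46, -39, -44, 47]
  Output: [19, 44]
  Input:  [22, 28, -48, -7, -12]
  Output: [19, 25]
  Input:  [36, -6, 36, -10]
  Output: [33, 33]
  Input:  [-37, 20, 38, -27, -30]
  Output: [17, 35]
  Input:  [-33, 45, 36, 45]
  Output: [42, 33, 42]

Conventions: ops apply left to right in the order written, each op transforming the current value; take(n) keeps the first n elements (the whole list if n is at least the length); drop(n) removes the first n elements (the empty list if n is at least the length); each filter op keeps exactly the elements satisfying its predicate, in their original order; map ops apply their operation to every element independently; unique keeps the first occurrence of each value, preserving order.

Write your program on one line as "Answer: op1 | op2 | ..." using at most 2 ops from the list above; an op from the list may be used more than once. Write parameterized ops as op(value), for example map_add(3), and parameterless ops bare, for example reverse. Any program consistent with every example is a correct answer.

filter_gt(-6) | map_add(-3)

Check, running the answer program on each example:
  [22, -46, -39, -44, 47] -> [22, 47] -> [19, 44]
  [22, 28, -48, -7, -12] -> [22, 28] -> [19, 25]
  [36, -6, 36, -10] -> [36, 36] -> [33, 33]
  [-37, 20, 38, -27, -30] -> [20, 38] -> [17, 35]
  [-33, 45, 36, 45] -> [45, 36, 45] -> [42, 33, 42]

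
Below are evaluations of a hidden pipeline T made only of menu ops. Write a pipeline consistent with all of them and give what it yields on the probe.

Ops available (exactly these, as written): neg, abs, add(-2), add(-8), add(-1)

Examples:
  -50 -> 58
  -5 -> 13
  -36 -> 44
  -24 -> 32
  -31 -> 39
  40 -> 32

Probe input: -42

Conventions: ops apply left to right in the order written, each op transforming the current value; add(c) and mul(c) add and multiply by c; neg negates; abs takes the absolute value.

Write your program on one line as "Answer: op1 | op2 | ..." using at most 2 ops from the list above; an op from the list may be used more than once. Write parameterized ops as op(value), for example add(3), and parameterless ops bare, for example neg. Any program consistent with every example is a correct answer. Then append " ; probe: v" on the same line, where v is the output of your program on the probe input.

add(-8) | abs ; probe: 50

Check, running the answer program on each example:
  -50 -> -58 -> 58
  -5 -> -13 -> 13
  -36 -> -44 -> 44
  -24 -> -32 -> 32
  -31 -> -39 -> 39
  40 -> 32 -> 32
  probe: -42 -> -50 -> 50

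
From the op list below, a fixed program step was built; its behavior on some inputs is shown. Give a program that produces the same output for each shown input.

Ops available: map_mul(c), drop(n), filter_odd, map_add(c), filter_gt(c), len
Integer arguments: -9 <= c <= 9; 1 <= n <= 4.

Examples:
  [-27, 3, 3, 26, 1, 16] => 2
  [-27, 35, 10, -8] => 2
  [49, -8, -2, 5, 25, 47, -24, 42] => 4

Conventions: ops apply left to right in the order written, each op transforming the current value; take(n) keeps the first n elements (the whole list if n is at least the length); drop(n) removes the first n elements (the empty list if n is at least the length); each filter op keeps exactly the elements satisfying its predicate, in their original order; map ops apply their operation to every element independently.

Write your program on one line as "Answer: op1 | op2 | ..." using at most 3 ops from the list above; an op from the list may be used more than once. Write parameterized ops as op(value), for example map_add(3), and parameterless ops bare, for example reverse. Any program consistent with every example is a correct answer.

filter_gt(-3) | filter_gt(5) | len

Check, running the answer program on each example:
  [-27, 3, 3, 26, 1, 16] -> [3, 3, 26, 1, 16] -> [26, 16] -> 2
  [-27, 35, 10, -8] -> [35, 10] -> [35, 10] -> 2
  [49, -8, -2, 5, 25, 47, -24, 42] -> [49, -2, 5, 25, 47, 42] -> [49, 25, 47, 42] -> 4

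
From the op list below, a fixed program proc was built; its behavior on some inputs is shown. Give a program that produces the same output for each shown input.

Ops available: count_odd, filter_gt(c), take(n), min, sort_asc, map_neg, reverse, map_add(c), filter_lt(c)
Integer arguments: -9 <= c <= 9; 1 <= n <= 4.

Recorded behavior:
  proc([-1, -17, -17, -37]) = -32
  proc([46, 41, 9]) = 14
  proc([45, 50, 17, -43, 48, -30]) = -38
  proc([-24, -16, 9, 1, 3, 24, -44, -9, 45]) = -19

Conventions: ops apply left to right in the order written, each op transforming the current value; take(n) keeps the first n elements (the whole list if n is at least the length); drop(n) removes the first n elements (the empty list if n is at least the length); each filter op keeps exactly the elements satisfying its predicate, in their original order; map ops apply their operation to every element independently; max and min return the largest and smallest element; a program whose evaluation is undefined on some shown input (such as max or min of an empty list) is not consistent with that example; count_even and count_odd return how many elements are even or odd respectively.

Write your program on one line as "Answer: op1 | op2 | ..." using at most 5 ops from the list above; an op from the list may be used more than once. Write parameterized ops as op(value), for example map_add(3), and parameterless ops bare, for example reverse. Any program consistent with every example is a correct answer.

map_add(6) | map_add(-1) | take(4) | min

Check, running the answer program on each example:
  [-1, -17, -17, -37] -> [5, -11, -11, -31] -> [4, -12, -12, -32] -> [4, -12, -12, -32] -> -32
  [46, 41, 9] -> [52, 47, 15] -> [51, 46, 14] -> [51, 46, 14] -> 14
  [45, 50, 17, -43, 48, -30] -> [51, 56, 23, -37, 54, -24] -> [50, 55, 22, -38, 53, -25] -> [50, 55, 22, -38] -> -38
  [-24, -16, 9, 1, 3, 24, -44, -9, 45] -> [-18, -10, 15, 7, 9, 30, -38, -3, 51] -> [-19, -11, 14, 6, 8, 29, -39, -4, 50] -> [-19, -11, 14, 6] -> -19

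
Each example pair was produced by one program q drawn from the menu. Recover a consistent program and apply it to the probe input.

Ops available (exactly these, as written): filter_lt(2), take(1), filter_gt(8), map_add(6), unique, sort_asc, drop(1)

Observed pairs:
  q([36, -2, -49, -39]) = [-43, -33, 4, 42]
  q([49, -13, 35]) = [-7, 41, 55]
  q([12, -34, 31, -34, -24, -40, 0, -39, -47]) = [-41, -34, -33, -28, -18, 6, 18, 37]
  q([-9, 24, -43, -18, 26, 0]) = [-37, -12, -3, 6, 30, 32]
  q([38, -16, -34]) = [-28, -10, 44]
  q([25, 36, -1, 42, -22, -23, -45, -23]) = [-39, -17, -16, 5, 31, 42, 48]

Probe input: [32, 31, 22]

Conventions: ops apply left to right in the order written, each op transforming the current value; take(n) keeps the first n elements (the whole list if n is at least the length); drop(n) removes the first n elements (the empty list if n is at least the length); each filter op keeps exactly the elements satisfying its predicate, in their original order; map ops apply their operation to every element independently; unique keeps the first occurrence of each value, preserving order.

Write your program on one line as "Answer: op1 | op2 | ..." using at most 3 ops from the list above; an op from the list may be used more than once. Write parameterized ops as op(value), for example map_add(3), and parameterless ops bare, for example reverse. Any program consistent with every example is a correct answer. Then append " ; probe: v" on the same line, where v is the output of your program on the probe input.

sort_asc | unique | map_add(6) ; probe: [28, 37, 38]

Check, running the answer program on each example:
  [36, -2, -49, -39] -> [-49, -39, -2, 36] -> [-49, -39, -2, 36] -> [-43, -33, 4, 42]
  [49, -13, 35] -> [-13, 35, 49] -> [-13, 35, 49] -> [-7, 41, 55]
  [12, -34, 31, -34, -24, -40, 0, -39, -47] -> [-47, -40, -39, -34, -34, -24, 0, 12, 31] -> [-47, -40, -39, -34, -24, 0, 12, 31] -> [-41, -34, -33, -28, -18, 6, 18, 37]
  [-9, 24, -43, -18, 26, 0] -> [-43, -18, -9, 0, 24, 26] -> [-43, -18, -9, 0, 24, 26] -> [-37, -12, -3, 6, 30, 32]
  [38, -16, -34] -> [-34, -16, 38] -> [-34, -16, 38] -> [-28, -10, 44]
  [25, 36, -1, 42, -22, -23, -45, -23] -> [-45, -23, -23, -22, -1, 25, 36, 42] -> [-45, -23, -22, -1, 25, 36, 42] -> [-39, -17, -16, 5, 31, 42, 48]
  probe: [32, 31, 22] -> [22, 31, 32] -> [22, 31, 32] -> [28, 37, 38]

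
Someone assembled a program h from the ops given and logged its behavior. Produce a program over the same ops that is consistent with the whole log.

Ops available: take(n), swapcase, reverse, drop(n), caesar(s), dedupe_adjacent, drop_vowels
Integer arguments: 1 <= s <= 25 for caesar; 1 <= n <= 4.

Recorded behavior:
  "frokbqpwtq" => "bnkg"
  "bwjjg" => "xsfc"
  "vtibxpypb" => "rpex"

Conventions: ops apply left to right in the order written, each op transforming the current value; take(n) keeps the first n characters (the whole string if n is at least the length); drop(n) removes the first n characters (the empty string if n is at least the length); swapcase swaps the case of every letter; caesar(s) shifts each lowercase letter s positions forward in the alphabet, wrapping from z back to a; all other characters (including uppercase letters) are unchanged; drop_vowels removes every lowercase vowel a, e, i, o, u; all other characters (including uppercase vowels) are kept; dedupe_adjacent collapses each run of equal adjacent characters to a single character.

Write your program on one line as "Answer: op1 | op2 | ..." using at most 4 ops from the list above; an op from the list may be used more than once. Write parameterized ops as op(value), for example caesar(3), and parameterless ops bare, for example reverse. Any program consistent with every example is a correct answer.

dedupe_adjacent | caesar(22) | take(4)

Check, running the answer program on each example:
  "frokbqpwtq" -> "frokbqpwtq" -> "bnkgxmlspm" -> "bnkg"
  "bwjjg" -> "bwjg" -> "xsfc" -> "xsfc"
  "vtibxpypb" -> "vtibxpypb" -> "rpextlulx" -> "rpex"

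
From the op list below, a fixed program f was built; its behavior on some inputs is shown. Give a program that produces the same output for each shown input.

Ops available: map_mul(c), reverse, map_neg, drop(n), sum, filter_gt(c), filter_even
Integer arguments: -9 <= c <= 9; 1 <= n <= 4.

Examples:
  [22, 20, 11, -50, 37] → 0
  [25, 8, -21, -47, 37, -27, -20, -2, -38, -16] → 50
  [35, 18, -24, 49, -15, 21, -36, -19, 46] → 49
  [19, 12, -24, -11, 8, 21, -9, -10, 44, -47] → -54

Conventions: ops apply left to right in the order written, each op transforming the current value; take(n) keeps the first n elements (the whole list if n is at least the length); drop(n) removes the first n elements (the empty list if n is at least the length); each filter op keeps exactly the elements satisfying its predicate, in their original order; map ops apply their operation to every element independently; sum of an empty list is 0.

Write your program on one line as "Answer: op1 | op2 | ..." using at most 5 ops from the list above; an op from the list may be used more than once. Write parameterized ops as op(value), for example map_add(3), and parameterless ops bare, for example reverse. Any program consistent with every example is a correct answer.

drop(4) | reverse | map_neg | drop(1) | sum

Check, running the answer program on each example:
  [22, 20, 11, -50, 37] -> [37] -> [37] -> [-37] -> [] -> 0
  [25, 8, -21, -47, 37, -27, -20, -2, -38, -16] -> [37, -27, -20, -2, -38, -16] -> [-16, -38, -2, -20, -27, 37] -> [16, 38, 2, 20, 27, -37] -> [38, 2, 20, 27, -37] -> 50
  [35, 18, -24, 49, -15, 21, -36, -19, 46] -> [-15, 21, -36, -19, 46] -> [46, -19, -36, 21, -15] -> [-46, 19, 36, -21, 15] -> [19, 36, -21, 15] -> 49
  [19, 12, -24, -11, 8, 21, -9, -10, 44, -47] -> [8, 21, -9, -10, 44, -47] -> [-47, 44, -10, -9, 21, 8] -> [47, -44, 10, 9, -21, -8] -> [-44, 10, 9, -21, -8] -> -54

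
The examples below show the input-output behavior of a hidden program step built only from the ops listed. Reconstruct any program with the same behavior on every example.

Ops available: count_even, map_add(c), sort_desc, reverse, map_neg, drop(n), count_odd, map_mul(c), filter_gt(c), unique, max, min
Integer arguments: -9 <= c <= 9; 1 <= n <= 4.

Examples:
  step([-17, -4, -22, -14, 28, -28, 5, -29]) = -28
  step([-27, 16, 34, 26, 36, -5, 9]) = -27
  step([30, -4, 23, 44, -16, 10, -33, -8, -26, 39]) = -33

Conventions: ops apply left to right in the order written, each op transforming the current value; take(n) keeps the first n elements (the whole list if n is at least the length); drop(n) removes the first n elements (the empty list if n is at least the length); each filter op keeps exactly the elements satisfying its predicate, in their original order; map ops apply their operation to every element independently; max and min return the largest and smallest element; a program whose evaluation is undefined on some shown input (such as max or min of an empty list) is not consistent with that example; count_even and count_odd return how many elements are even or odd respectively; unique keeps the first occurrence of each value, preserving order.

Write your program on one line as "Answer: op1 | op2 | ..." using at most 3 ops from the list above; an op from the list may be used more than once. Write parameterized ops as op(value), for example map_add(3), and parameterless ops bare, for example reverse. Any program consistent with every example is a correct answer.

reverse | drop(1) | min

Check, running the answer program on each example:
  [-17, -4, -22, -14, 28, -28, 5, -29] -> [-29, 5, -28, 28, -14, -22, -4, -17] -> [5, -28, 28, -14, -22, -4, -17] -> -28
  [-27, 16, 34, 26, 36, -5, 9] -> [9, -5, 36, 26, 34, 16, -27] -> [-5, 36, 26, 34, 16, -27] -> -27
  [30, -4, 23, 44, -16, 10, -33, -8, -26, 39] -> [39, -26, -8, -33, 10, -16, 44, 23, -4, 30] -> [-26, -8, -33, 10, -16, 44, 23, -4, 30] -> -33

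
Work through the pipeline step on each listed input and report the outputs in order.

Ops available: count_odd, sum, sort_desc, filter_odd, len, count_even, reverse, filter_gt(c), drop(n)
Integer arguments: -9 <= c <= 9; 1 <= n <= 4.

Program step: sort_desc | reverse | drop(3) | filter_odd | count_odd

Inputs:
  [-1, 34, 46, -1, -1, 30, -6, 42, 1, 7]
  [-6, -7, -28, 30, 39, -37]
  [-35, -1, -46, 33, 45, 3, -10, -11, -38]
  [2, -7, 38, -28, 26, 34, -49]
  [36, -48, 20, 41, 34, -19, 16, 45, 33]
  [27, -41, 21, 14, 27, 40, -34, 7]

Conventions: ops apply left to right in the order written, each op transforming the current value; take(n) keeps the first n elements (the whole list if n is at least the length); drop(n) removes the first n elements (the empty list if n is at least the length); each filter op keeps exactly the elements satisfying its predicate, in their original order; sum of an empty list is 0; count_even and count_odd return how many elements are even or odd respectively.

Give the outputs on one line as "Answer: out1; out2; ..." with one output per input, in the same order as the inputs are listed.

Execution, op by op:
  [-1, 34, 46, -1, -1, 30, -6, 42, 1, 7] -> [46, 42, 34, 30, 7, 1, -1, -1, -1, -6] -> [-6, -1, -1, -1, 1, 7, 30, 34, 42, 46] -> [-1, 1, 7, 30, 34, 42, 46] -> [-1, 1, 7] -> 3
  [-6, -7, -28, 30, 39, -37] -> [39, 30, -6, -7, -28, -37] -> [-37, -28, -7, -6, 30, 39] -> [-6, 30, 39] -> [39] -> 1
  [-35, -1, -46, 33, 45, 3, -10, -11, -38] -> [45, 33, 3, -1, -10, -11, -35, -38, -46] -> [-46, -38, -35, -11, -10, -1, 3, 33, 45] -> [-11, -10, -1, 3, 33, 45] -> [-11, -1, 3, 33, 45] -> 5
  [2, -7, 38, -28, 26, 34, -49] -> [38, 34, 26, 2, -7, -28, -49] -> [-49, -28, -7, 2, 26, 34, 38] -> [2, 26, 34, 38] -> [] -> 0
  [36, -48, 20, 41, 34, -19, 16, 45, 33] -> [45, 41, 36, 34, 33, 20, 16, -19, -48] -> [-48, -19, 16, 20, 33, 34, 36, 41, 45] -> [20, 33, 34, 36, 41, 45] -> [33, 41, 45] -> 3
  [27, -41, 21, 14, 27, 40, -34, 7] -> [40, 27, 27, 21, 14, 7, -34, -41] -> [-41, -34, 7, 14, 21, 27, 27, 40] -> [14, 21, 27, 27, 40] -> [21, 27, 27] -> 3

3; 1; 5; 0; 3; 3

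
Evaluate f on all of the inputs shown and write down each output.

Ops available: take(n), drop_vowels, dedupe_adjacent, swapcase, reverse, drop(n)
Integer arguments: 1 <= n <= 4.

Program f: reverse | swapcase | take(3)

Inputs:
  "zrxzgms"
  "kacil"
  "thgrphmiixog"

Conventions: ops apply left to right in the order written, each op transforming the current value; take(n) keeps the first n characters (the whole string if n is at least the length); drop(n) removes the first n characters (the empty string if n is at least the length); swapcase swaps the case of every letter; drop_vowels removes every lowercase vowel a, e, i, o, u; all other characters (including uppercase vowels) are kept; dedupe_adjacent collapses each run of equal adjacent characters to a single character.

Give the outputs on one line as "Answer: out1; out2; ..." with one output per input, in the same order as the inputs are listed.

"SMG"; "LIC"; "GOX"

Execution, op by op:
  "zrxzgms" -> "smgzxrz" -> "SMGZXRZ" -> "SMG"
  "kacil" -> "licak" -> "LICAK" -> "LIC"
  "thgrphmiixog" -> "goxiimhprght" -> "GOXIIMHPRGHT" -> "GOX"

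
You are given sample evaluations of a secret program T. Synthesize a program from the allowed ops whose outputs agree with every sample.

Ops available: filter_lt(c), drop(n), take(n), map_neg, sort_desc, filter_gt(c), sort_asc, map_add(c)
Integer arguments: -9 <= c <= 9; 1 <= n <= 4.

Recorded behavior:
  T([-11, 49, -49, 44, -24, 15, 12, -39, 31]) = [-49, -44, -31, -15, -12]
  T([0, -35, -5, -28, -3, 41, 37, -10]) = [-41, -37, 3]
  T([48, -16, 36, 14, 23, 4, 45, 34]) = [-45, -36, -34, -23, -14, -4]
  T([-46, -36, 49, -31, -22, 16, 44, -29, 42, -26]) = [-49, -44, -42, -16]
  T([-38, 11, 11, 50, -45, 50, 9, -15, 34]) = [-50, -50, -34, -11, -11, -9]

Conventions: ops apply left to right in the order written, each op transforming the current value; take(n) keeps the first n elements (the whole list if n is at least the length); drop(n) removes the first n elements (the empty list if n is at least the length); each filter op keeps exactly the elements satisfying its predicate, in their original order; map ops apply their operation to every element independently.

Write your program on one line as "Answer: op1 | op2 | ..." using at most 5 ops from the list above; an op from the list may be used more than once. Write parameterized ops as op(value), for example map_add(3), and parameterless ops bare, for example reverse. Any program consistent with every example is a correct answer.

drop(1) | map_neg | filter_lt(4) | sort_asc

Check, running the answer program on each example:
  [-11, 49, -49, 44, -24, 15, 12, -39, 31] -> [49, -49, 44, -24, 15, 12, -39, 31] -> [-49, 49, -44, 24, -15, -12, 39, -31] -> [-49, -44, -15, -12, -31] -> [-49, -44, -31, -15, -12]
  [0, -35, -5, -28, -3, 41, 37, -10] -> [-35, -5, -28, -3, 41, 37, -10] -> [35, 5, 28, 3, -41, -37, 10] -> [3, -41, -37] -> [-41, -37, 3]
  [48, -16, 36, 14, 23, 4, 45, 34] -> [-16, 36, 14, 23, 4, 45, 34] -> [16, -36, -14, -23, -4, -45, -34] -> [-36, -14, -23, -4, -45, -34] -> [-45, -36, -34, -23, -14, -4]
  [-46, -36, 49, -31, -22, 16, 44, -29, 42, -26] -> [-36, 49, -31, -22, 16, 44, -29, 42, -26] -> [36, -49, 31, 22, -16, -44, 29, -42, 26] -> [-49, -16, -44, -42] -> [-49, -44, -42, -16]
  [-38, 11, 11, 50, -45, 50, 9, -15, 34] -> [11, 11, 50, -45, 50, 9, -15, 34] -> [-11, -11, -50, 45, -50, -9, 15, -34] -> [-11, -11, -50, -50, -9, -34] -> [-50, -50, -34, -11, -11, -9]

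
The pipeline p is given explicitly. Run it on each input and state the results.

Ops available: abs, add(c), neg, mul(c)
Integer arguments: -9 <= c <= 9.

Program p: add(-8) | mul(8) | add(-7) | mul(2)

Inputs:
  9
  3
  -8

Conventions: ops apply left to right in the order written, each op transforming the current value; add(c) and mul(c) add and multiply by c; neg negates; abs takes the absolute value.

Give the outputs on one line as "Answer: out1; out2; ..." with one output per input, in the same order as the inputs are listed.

Execution, op by op:
  9 -> 1 -> 8 -> 1 -> 2
  3 -> -5 -> -40 -> -47 -> -94
  -8 -> -16 -> -128 -> -135 -> -270

2; -94; -270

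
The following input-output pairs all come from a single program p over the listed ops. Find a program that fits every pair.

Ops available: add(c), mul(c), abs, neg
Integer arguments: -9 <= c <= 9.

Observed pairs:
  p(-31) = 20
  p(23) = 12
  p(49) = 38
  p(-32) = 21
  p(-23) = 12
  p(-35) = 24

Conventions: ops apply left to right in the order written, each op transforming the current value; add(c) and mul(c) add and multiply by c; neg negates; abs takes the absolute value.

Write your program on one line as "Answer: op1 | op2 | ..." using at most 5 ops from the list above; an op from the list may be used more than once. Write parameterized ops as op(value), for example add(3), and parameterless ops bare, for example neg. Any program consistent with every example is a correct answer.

abs | add(-9) | add(-3) | add(1)

Check, running the answer program on each example:
  -31 -> 31 -> 22 -> 19 -> 20
  23 -> 23 -> 14 -> 11 -> 12
  49 -> 49 -> 40 -> 37 -> 38
  -32 -> 32 -> 23 -> 20 -> 21
  -23 -> 23 -> 14 -> 11 -> 12
  -35 -> 35 -> 26 -> 23 -> 24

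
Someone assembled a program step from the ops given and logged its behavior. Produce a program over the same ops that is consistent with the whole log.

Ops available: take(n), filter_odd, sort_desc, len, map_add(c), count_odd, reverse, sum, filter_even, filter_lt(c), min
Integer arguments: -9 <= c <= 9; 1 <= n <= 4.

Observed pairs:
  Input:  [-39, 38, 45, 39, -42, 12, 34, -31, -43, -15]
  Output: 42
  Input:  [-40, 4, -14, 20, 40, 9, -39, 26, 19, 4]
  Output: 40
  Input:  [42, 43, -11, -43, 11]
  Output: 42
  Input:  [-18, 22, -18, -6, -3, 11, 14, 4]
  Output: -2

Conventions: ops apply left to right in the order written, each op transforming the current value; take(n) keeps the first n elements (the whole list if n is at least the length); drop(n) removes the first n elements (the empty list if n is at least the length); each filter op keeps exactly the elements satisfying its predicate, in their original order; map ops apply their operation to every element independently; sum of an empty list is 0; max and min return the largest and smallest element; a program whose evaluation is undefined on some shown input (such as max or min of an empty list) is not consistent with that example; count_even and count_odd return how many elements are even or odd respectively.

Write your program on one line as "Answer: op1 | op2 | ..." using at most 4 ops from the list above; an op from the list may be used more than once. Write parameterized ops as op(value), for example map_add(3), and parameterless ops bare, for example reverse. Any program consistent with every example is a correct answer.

sort_desc | filter_even | sum

Check, running the answer program on each example:
  [-39, 38, 45, 39, -42, 12, 34, -31, -43, -15] -> [45, 39, 38, 34, 12, -15, -31, -39, -42, -43] -> [38, 34, 12, -42] -> 42
  [-40, 4, -14, 20, 40, 9, -39, 26, 19, 4] -> [40, 26, 20, 19, 9, 4, 4, -14, -39, -40] -> [40, 26, 20, 4, 4, -14, -40] -> 40
  [42, 43, -11, -43, 11] -> [43, 42, 11, -11, -43] -> [42] -> 42
  [-18, 22, -18, -6, -3, 11, 14, 4] -> [22, 14, 11, 4, -3, -6, -18, -18] -> [22, 14, 4, -6, -18, -18] -> -2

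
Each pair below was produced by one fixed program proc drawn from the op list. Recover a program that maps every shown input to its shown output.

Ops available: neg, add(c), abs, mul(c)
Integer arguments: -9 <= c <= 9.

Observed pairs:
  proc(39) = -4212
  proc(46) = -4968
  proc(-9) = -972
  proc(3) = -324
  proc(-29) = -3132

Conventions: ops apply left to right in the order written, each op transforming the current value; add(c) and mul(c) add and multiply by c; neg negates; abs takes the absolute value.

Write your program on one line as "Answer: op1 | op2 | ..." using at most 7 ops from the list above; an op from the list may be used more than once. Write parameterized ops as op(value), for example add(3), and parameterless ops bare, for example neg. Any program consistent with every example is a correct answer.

abs | mul(2) | neg | mul(9) | abs | mul(-6)

Check, running the answer program on each example:
  39 -> 39 -> 78 -> -78 -> -702 -> 702 -> -4212
  46 -> 46 -> 92 -> -92 -> -828 -> 828 -> -4968
  -9 -> 9 -> 18 -> -18 -> -162 -> 162 -> -972
  3 -> 3 -> 6 -> -6 -> -54 -> 54 -> -324
  -29 -> 29 -> 58 -> -58 -> -522 -> 522 -> -3132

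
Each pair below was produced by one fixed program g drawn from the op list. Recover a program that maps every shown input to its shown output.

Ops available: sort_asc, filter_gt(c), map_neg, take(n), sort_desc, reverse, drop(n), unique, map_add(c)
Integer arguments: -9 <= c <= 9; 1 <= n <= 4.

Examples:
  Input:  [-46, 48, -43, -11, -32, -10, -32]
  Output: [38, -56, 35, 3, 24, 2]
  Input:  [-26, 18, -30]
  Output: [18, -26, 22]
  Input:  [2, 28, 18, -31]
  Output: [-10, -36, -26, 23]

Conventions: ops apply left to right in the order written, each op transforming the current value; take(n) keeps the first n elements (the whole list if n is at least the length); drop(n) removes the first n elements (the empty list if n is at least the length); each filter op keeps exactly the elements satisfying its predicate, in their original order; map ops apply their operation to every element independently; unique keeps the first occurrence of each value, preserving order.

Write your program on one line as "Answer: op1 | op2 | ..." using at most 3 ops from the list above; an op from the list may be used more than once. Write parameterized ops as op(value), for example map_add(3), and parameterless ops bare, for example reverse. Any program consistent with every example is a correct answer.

map_neg | unique | map_add(-8)

Check, running the answer program on each example:
  [-46, 48, -43, -11, -32, -10, -32] -> [46, -48, 43, 11, 32, 10, 32] -> [46, -48, 43, 11, 32, 10] -> [38, -56, 35, 3, 24, 2]
  [-26, 18, -30] -> [26, -18, 30] -> [26, -18, 30] -> [18, -26, 22]
  [2, 28, 18, -31] -> [-2, -28, -18, 31] -> [-2, -28, -18, 31] -> [-10, -36, -26, 23]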